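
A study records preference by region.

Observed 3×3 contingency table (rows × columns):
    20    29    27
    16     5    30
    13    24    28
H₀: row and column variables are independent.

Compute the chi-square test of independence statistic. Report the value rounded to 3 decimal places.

test statistic = 14.842

Row totals [76, 51, 65], col totals [49, 58, 85], n=192
χ² = (20−19.40)²/19.40 + (29−22.96)²/22.96 + (27−33.65)²/33.65 + (16−13.02)²/13.02 + (5−15.41)²/15.41 + (30−22.58)²/22.58 + (13−16.59)²/16.59 + (24−19.64)²/19.64 + (28−28.78)²/28.78 = 14.8418
df = 4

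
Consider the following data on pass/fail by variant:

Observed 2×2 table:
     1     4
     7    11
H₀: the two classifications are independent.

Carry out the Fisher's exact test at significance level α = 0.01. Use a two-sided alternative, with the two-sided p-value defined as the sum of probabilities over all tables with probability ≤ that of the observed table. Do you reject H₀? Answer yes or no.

Margins: r₁=5, r₂=18, c₁=8, c₂=15, n=23
p_obs = C(5,1)·C(18,7)/C(23,8); sum pmf over tables with pmf ≤ p_obs
p-value (two-sided) = 0.62139
At α=0.01: p ≥ α → fail to reject H₀

reject H₀: no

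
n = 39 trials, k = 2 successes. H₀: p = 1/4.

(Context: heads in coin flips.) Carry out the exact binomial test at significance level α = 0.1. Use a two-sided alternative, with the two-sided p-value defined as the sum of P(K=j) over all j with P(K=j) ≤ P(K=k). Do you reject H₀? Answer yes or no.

Exact binomial: n=39, k=2, p₀=1/4=0.2500
P(X=j) = C(n,j)·p₀^j·(1−p₀)^(n−j); p = Σ P(X=j) over j with P(X=j) ≤ P(X=2)
p-value (two-sided) = 0.00246
At α=0.1: p < α → reject H₀

reject H₀: yes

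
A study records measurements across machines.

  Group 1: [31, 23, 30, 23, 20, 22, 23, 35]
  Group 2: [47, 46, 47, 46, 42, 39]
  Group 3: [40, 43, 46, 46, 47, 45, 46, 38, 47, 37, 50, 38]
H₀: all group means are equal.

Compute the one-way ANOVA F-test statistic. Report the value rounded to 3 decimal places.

test statistic = 45.281

Group means [25.88, 44.50, 43.58], grand mean 38.346
SSB = Σnᵢ(x̄ᵢ−x̄)² = 1800.593; SSW = ΣΣ(x−x̄ᵢ)² = 457.292
MSB = 1800.593/2 = 900.2965; MSW = 457.292/23 = 19.8822
F = MSB/MSW = 45.2814
df = (2, 23)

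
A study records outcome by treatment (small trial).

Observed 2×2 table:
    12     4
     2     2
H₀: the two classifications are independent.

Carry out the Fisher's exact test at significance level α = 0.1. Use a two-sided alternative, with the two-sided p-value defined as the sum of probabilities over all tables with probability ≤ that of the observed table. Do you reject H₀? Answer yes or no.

Margins: r₁=16, r₂=4, c₁=14, c₂=6, n=20
p_obs = C(16,12)·C(4,2)/C(20,14); sum pmf over tables with pmf ≤ p_obs
p-value (two-sided) = 0.54923
At α=0.1: p ≥ α → fail to reject H₀

reject H₀: no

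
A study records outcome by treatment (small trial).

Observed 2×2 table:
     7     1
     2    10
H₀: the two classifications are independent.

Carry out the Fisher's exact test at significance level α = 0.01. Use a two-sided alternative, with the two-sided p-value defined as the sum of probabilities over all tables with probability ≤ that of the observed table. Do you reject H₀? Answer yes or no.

reject H₀: yes

Margins: r₁=8, r₂=12, c₁=9, c₂=11, n=20
p_obs = C(8,7)·C(12,2)/C(20,9); sum pmf over tables with pmf ≤ p_obs
p-value (two-sided) = 0.00452
At α=0.01: p < α → reject H₀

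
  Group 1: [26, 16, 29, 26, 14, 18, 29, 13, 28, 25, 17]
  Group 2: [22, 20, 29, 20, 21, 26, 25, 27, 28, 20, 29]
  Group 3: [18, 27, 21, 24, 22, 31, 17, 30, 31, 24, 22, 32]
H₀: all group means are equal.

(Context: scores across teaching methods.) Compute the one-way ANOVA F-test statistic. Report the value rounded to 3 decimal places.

test statistic = 1.050

Group means [21.91, 24.27, 24.92], grand mean 23.735
SSB = Σnᵢ(x̄ᵢ−x̄)² = 56.610; SSW = ΣΣ(x−x̄ᵢ)² = 836.008
MSB = 56.610/2 = 28.3050; MSW = 836.008/31 = 26.9680
F = MSB/MSW = 1.0496
df = (2, 31)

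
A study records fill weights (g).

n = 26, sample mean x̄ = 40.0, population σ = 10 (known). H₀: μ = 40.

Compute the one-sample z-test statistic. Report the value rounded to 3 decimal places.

test statistic = 0.000

SE = σ/√n = 10/√26 = 1.9612
z = (x̄−μ₀)/SE = (40.0−40)/1.9612 = 0.0000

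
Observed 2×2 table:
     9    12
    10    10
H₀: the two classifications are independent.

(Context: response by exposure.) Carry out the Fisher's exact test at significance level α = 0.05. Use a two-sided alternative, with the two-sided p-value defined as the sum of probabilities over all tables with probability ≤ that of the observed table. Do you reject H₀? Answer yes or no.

reject H₀: no

Margins: r₁=21, r₂=20, c₁=19, c₂=22, n=41
p_obs = C(21,9)·C(20,10)/C(41,19); sum pmf over tables with pmf ≤ p_obs
p-value (two-sided) = 0.75786
At α=0.05: p ≥ α → fail to reject H₀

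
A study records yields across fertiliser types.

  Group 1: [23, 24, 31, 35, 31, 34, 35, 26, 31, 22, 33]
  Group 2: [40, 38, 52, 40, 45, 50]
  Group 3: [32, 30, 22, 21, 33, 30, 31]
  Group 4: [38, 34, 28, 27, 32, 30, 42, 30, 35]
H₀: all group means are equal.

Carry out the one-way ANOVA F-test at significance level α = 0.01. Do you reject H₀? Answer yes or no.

Group means [29.55, 44.17, 28.43, 32.89], grand mean 32.879
SSB = Σnᵢ(x̄ᵢ−x̄)² = 1025.351; SSW = ΣΣ(x−x̄ᵢ)² = 742.164
MSB = 1025.351/3 = 341.7838; MSW = 742.164/29 = 25.5919
F = MSB/MSW = 13.3552
df = (3, 29)
p-value (upper-tail) = 0.00001
At α=0.01: p < α → reject H₀

reject H₀: yes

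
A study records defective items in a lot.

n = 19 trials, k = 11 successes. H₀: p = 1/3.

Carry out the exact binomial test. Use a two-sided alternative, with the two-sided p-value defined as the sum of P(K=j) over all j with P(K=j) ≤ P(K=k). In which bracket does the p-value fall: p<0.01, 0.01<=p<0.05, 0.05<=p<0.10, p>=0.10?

p-value bracket: 0.01<=p<0.05

Exact binomial: n=19, k=11, p₀=1/3=0.3333
P(X=j) = C(n,j)·p₀^j·(1−p₀)^(n−j); p = Σ P(X=j) over j with P(X=j) ≤ P(X=11)
p-value (two-sided) = 0.02881
→ bracket: 0.01<=p<0.05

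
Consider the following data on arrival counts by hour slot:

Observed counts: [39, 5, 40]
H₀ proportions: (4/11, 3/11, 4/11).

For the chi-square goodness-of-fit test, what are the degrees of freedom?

degrees of freedom = 2

df = k − 1 = 3 − 1 = 2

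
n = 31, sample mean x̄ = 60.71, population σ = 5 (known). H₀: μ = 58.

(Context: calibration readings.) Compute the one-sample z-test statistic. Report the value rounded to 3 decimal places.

SE = σ/√n = 5/√31 = 0.8980
z = (x̄−μ₀)/SE = (60.71−58)/0.8980 = 3.0177

test statistic = 3.018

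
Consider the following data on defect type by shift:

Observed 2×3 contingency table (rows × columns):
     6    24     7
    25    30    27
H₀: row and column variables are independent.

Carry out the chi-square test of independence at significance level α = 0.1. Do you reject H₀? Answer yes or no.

Row totals [37, 82], col totals [31, 54, 34], n=119
χ² = (6−9.64)²/9.64 + (24−16.79)²/16.79 + (7−10.57)²/10.57 + (25−21.36)²/21.36 + (30−37.21)²/37.21 + (27−23.43)²/23.43 = 8.2377
df = 2
p-value (upper-tail) = 0.01626
At α=0.1: p < α → reject H₀

reject H₀: yes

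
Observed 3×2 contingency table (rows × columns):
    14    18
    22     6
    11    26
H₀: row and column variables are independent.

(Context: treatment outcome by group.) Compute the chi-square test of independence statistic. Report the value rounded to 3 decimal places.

test statistic = 15.646

Row totals [32, 28, 37], col totals [47, 50], n=97
χ² = (14−15.51)²/15.51 + (18−16.49)²/16.49 + (22−13.57)²/13.57 + (6−14.43)²/14.43 + (11−17.93)²/17.93 + (26−19.07)²/19.07 = 15.6461
df = 2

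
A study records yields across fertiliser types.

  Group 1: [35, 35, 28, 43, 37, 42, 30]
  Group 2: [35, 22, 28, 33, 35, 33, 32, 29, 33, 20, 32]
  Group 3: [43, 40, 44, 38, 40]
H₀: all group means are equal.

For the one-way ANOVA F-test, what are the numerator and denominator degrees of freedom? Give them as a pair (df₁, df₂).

degrees of freedom = [2, 20]

k = 3 groups, N = 23 total
df = (k−1, N−k) = (3−1, 23−3) = (2, 20)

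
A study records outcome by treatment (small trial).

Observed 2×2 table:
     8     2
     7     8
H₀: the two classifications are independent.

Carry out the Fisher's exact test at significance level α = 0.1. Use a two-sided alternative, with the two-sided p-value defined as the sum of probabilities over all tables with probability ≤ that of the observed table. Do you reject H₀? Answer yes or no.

Margins: r₁=10, r₂=15, c₁=15, c₂=10, n=25
p_obs = C(10,8)·C(15,7)/C(25,15); sum pmf over tables with pmf ≤ p_obs
p-value (two-sided) = 0.21071
At α=0.1: p ≥ α → fail to reject H₀

reject H₀: no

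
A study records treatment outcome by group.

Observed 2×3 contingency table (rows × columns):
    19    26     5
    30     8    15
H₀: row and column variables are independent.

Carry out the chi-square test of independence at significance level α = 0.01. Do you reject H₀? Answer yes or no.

reject H₀: yes

Row totals [50, 53], col totals [49, 34, 20], n=103
χ² = (19−23.79)²/23.79 + (26−16.50)²/16.50 + (5−9.71)²/9.71 + (30−25.21)²/25.21 + (8−17.50)²/17.50 + (15−10.29)²/10.29 = 16.9258
df = 2
p-value (upper-tail) = 0.00021
At α=0.01: p < α → reject H₀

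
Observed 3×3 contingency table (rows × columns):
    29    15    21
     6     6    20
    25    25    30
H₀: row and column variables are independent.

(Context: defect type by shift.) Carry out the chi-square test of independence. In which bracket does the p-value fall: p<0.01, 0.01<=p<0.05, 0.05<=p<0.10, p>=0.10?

Row totals [65, 32, 80], col totals [60, 46, 71], n=177
χ² = (29−22.03)²/22.03 + (15−16.89)²/16.89 + (21−26.07)²/26.07 + (6−10.85)²/10.85 + (6−8.32)²/8.32 + (20−12.84)²/12.84 + (25−27.12)²/27.12 + (25−20.79)²/20.79 + (30−32.09)²/32.09 = 11.3649
df = 4
p-value (upper-tail) = 0.02275
→ bracket: 0.01<=p<0.05

p-value bracket: 0.01<=p<0.05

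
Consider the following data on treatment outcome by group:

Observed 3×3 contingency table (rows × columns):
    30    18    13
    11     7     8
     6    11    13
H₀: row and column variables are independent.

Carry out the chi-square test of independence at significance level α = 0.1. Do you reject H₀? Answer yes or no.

Row totals [61, 26, 30], col totals [47, 36, 34], n=117
χ² = (30−24.50)²/24.50 + (18−18.77)²/18.77 + (13−17.73)²/17.73 + (11−10.44)²/10.44 + (7−8.00)²/8.00 + (8−7.56)²/7.56 + (6−12.05)²/12.05 + (11−9.23)²/9.23 + (13−8.72)²/8.72 = 8.1859
df = 4
p-value (upper-tail) = 0.08500
At α=0.1: p < α → reject H₀

reject H₀: yes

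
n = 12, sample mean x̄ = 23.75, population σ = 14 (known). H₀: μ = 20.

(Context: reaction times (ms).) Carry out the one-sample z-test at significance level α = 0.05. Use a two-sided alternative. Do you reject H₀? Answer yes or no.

reject H₀: no

SE = σ/√n = 14/√12 = 4.0415
z = (x̄−μ₀)/SE = (23.75−20)/4.0415 = 0.9279
p-value (two-sided) = 0.35347
At α=0.05: p ≥ α → fail to reject H₀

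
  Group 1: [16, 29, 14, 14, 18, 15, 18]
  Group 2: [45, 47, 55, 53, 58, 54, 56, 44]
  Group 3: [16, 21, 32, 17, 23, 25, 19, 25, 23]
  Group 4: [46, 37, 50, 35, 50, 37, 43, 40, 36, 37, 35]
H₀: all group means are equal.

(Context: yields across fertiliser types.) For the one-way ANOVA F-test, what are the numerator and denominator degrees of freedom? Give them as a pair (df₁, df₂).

k = 4 groups, N = 35 total
df = (k−1, N−k) = (4−1, 35−4) = (3, 31)

degrees of freedom = [3, 31]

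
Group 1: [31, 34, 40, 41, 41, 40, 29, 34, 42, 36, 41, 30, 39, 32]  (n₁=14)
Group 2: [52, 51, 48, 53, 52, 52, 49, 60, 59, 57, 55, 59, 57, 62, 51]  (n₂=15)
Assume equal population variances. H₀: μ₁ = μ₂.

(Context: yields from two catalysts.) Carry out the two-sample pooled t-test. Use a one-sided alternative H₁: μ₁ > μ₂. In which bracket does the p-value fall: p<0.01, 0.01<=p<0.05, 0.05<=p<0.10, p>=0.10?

p-value bracket: p>=0.10

x̄₁=36.429, s₁=4.669, n₁=14
x̄₂=54.467, s₂=4.291, n₂=15
s_p² = [13·4.669² + 14·4.291²]/27 = 20.0430
SE = √(s_p²·(1/14+1/15)) = 1.6637
t = (36.429−54.467)/1.6637 = -10.8423
df = 27
p-value (one-sided, H₁ greater) = 1.00000
→ bracket: p>=0.10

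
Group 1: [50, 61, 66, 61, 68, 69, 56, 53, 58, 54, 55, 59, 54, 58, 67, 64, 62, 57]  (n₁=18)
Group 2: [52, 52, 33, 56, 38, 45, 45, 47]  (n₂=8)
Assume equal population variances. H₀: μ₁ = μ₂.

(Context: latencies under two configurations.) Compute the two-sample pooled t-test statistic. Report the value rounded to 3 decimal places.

x̄₁=59.556, s₁=5.575, n₁=18
x̄₂=46.000, s₂=7.635, n₂=8
s_p² = [17·5.575² + 7·7.635²]/24 = 39.0185
SE = √(s_p²·(1/18+1/8)) = 2.6542
t = (59.556−46.000)/2.6542 = 5.1071
df = 24

test statistic = 5.107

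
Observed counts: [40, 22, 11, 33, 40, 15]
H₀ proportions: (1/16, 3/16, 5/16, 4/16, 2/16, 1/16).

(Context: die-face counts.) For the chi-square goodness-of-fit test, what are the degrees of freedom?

df = k − 1 = 6 − 1 = 5

degrees of freedom = 5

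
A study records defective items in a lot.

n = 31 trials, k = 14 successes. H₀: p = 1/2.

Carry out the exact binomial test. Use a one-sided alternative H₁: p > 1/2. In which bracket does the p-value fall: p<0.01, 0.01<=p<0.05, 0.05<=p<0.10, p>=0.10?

p-value bracket: p>=0.10

Exact binomial: n=31, k=14, p₀=1/2=0.5000
P(X≥14) from Σ C(n,i)·p₀^i·(1−p₀)^(n−i)
p-value (one-sided, H₁ greater) = 0.76344
→ bracket: p>=0.10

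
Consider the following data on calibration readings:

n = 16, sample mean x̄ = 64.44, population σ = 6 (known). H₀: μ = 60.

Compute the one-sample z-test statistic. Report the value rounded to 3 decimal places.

test statistic = 2.960

SE = σ/√n = 6/√16 = 1.5000
z = (x̄−μ₀)/SE = (64.44−60)/1.5000 = 2.9600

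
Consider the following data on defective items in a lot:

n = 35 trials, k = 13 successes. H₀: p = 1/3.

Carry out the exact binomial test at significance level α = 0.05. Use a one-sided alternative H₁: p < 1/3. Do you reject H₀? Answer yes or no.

reject H₀: no

Exact binomial: n=35, k=13, p₀=1/3=0.3333
P(X≤13) from Σ C(n,i)·p₀^i·(1−p₀)^(n−i)
p-value (one-sided, H₁ less) = 0.74794
At α=0.05: p ≥ α → fail to reject H₀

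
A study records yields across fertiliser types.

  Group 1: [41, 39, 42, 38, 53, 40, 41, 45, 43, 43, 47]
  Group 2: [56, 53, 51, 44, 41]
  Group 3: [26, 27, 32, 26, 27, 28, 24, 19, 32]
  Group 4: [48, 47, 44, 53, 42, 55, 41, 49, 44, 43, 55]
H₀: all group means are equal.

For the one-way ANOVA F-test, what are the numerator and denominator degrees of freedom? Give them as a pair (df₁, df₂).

k = 4 groups, N = 36 total
df = (k−1, N−k) = (4−1, 36−4) = (3, 32)

degrees of freedom = [3, 32]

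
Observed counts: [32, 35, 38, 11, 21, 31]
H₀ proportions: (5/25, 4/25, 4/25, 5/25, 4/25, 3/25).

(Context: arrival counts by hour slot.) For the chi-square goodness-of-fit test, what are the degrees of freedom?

degrees of freedom = 5

df = k − 1 = 6 − 1 = 5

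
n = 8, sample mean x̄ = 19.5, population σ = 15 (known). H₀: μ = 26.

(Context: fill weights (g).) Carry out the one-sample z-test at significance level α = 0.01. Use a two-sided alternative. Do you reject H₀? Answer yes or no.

reject H₀: no

SE = σ/√n = 15/√8 = 5.3033
z = (x̄−μ₀)/SE = (19.5−26)/5.3033 = -1.2257
p-value (two-sided) = 0.22033
At α=0.01: p ≥ α → fail to reject H₀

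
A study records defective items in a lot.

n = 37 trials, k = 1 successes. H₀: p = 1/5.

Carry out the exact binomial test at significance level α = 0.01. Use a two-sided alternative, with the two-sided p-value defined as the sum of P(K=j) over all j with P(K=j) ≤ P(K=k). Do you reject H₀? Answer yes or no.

Exact binomial: n=37, k=1, p₀=1/5=0.2000
P(X=j) = C(n,j)·p₀^j·(1−p₀)^(n−j); p = Σ P(X=j) over j with P(X=j) ≤ P(X=1)
p-value (two-sided) = 0.00603
At α=0.01: p < α → reject H₀

reject H₀: yes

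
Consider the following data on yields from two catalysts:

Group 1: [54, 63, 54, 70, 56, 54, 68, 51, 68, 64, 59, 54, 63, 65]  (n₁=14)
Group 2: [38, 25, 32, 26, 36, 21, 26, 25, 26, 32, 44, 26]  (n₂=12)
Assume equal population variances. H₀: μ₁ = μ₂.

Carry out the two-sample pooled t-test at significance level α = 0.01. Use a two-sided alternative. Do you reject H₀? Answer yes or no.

x̄₁=60.214, s₁=6.375, n₁=14
x̄₂=29.750, s₂=6.730, n₂=12
s_p² = [13·6.375² + 11·6.730²]/24 = 42.7753
SE = √(s_p²·(1/14+1/12)) = 2.5729
t = (60.214−29.750)/2.5729 = 11.8403
df = 24
p-value (two-sided) = 0.00000
At α=0.01: p < α → reject H₀

reject H₀: yes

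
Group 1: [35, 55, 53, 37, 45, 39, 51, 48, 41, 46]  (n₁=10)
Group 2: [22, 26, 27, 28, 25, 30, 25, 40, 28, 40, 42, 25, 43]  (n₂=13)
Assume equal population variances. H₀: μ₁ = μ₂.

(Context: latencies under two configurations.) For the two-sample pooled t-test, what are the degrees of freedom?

degrees of freedom = 21

df = n₁ + n₂ − 2 = 10 + 13 − 2 = 21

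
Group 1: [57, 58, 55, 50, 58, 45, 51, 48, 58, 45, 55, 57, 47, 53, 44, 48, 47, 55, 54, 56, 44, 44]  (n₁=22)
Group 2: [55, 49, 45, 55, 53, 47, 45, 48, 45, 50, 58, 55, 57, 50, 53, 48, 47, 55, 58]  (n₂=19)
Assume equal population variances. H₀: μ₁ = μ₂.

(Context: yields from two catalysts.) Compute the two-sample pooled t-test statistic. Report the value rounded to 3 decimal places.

x̄₁=51.318, s₁=5.223, n₁=22
x̄₂=51.211, s₂=4.529, n₂=19
s_p² = [21·5.223² + 18·4.529²]/39 = 24.1521
SE = √(s_p²·(1/22+1/19)) = 1.5391
t = (51.318−51.211)/1.5391 = 0.0699
df = 39

test statistic = 0.070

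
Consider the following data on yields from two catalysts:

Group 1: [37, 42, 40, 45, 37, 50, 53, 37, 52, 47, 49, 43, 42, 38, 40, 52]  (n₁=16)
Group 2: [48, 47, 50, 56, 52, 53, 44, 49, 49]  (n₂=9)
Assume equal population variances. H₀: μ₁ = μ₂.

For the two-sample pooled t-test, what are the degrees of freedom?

df = n₁ + n₂ − 2 = 16 + 9 − 2 = 23

degrees of freedom = 23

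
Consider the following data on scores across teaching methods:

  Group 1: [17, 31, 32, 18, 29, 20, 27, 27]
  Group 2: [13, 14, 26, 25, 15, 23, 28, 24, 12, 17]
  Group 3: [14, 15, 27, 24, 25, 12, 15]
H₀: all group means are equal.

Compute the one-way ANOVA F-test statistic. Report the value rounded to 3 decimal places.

test statistic = 2.502

Group means [25.12, 19.70, 18.86], grand mean 21.200
SSB = Σnᵢ(x̄ᵢ−x̄)² = 184.168; SSW = ΣΣ(x−x̄ᵢ)² = 809.832
MSB = 184.168/2 = 92.0839; MSW = 809.832/22 = 36.8106
F = MSB/MSW = 2.5016
df = (2, 22)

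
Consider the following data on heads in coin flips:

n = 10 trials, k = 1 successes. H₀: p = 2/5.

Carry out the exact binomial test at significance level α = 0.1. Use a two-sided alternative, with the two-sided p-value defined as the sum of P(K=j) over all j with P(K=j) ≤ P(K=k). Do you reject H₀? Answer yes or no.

Exact binomial: n=10, k=1, p₀=2/5=0.4000
P(X=j) = C(n,j)·p₀^j·(1−p₀)^(n−j); p = Σ P(X=j) over j with P(X=j) ≤ P(X=1)
p-value (two-sided) = 0.05865
At α=0.1: p < α → reject H₀

reject H₀: yes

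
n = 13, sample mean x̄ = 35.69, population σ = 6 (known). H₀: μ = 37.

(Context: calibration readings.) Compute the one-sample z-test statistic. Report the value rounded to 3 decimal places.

SE = σ/√n = 6/√13 = 1.6641
z = (x̄−μ₀)/SE = (35.69−37)/1.6641 = -0.7872

test statistic = -0.787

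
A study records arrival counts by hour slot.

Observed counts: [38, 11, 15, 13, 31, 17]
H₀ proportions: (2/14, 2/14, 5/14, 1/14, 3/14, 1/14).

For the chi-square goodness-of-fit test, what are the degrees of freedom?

df = k − 1 = 6 − 1 = 5

degrees of freedom = 5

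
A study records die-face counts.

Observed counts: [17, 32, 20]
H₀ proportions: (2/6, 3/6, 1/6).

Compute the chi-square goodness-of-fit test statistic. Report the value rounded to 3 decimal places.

test statistic = 8.029

n = 69; E_i = n·p_i = [23.00, 34.50, 11.50]
χ² = (17−23.00)²/23.00 + (32−34.50)²/34.50 + (20−11.50)²/11.50 = 8.0290
df = 2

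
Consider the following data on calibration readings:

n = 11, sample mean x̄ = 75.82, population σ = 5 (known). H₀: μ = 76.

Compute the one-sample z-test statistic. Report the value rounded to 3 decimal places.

SE = σ/√n = 5/√11 = 1.5076
z = (x̄−μ₀)/SE = (75.82−76)/1.5076 = -0.1194

test statistic = -0.119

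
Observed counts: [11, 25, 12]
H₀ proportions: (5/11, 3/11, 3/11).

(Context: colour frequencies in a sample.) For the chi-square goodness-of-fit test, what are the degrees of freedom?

df = k − 1 = 3 − 1 = 2

degrees of freedom = 2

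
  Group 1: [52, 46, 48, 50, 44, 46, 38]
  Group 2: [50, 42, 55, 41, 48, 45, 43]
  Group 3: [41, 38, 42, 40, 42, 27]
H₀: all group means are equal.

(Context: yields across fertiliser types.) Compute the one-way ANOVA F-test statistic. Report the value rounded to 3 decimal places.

test statistic = 5.129

Group means [46.29, 46.29, 38.33], grand mean 43.900
SSB = Σnᵢ(x̄ᵢ−x̄)² = 265.610; SSW = ΣΣ(x−x̄ᵢ)² = 440.190
MSB = 265.610/2 = 132.8048; MSW = 440.190/17 = 25.8936
F = MSB/MSW = 5.1289
df = (2, 17)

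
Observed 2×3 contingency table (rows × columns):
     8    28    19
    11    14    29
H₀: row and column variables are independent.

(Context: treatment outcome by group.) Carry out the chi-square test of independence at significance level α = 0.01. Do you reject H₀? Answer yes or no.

reject H₀: no

Row totals [55, 54], col totals [19, 42, 48], n=109
χ² = (8−9.59)²/9.59 + (28−21.19)²/21.19 + (19−24.22)²/24.22 + (11−9.41)²/9.41 + (14−20.81)²/20.81 + (29−23.78)²/23.78 = 7.2151
df = 2
p-value (upper-tail) = 0.02712
At α=0.01: p ≥ α → fail to reject H₀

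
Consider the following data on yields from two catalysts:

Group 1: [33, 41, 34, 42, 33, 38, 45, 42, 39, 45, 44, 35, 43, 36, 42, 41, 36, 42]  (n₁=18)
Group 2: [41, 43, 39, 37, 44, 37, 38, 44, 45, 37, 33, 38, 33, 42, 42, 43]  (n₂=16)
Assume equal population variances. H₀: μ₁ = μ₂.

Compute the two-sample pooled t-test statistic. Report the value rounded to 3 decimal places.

test statistic = -0.184

x̄₁=39.500, s₁=4.091, n₁=18
x̄₂=39.750, s₂=3.804, n₂=16
s_p² = [17·4.091² + 15·3.804²]/32 = 15.6719
SE = √(s_p²·(1/18+1/16)) = 1.3602
t = (39.500−39.750)/1.3602 = -0.1838
df = 32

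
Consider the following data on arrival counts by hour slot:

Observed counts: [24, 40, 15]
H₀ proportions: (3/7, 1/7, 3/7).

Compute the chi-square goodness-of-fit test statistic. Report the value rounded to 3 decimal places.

n = 79; E_i = n·p_i = [33.86, 11.29, 33.86]
χ² = (24−33.86)²/33.86 + (40−11.29)²/11.29 + (15−33.86)²/33.86 = 86.4304
df = 2

test statistic = 86.430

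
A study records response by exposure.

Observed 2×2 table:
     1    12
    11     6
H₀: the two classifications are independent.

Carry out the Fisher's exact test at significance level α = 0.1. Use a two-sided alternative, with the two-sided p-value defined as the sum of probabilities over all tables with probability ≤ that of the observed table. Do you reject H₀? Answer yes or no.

Margins: r₁=13, r₂=17, c₁=12, c₂=18, n=30
p_obs = C(13,1)·C(17,11)/C(30,12); sum pmf over tables with pmf ≤ p_obs
p-value (two-sided) = 0.00240
At α=0.1: p < α → reject H₀

reject H₀: yes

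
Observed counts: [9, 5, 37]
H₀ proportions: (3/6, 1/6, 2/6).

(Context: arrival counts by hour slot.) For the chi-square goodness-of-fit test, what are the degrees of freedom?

degrees of freedom = 2

df = k − 1 = 3 − 1 = 2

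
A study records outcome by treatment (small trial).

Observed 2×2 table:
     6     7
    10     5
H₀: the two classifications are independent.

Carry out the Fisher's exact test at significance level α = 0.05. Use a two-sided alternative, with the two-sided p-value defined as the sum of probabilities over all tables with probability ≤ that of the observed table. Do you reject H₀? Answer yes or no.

reject H₀: no

Margins: r₁=13, r₂=15, c₁=16, c₂=12, n=28
p_obs = C(13,6)·C(15,10)/C(28,16); sum pmf over tables with pmf ≤ p_obs
p-value (two-sided) = 0.44545
At α=0.05: p ≥ α → fail to reject H₀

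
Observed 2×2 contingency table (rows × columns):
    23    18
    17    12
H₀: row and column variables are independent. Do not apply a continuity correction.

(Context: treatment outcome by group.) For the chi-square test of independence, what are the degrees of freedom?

df = (r−1)(c−1) = (2−1)·(2−1) = 1

degrees of freedom = 1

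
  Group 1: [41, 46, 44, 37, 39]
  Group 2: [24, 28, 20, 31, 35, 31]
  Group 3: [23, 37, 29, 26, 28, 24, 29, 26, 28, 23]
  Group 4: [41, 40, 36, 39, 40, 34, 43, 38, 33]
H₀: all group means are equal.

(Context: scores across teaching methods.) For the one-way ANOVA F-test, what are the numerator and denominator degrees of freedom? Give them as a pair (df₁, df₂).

k = 4 groups, N = 30 total
df = (k−1, N−k) = (4−1, 30−4) = (3, 26)

degrees of freedom = [3, 26]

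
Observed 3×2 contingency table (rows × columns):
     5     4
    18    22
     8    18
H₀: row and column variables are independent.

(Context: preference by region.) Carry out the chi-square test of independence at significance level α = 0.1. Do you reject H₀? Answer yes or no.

Row totals [9, 40, 26], col totals [31, 44], n=75
χ² = (5−3.72)²/3.72 + (4−5.28)²/5.28 + (18−16.53)²/16.53 + (22−23.47)²/23.47 + (8−10.75)²/10.75 + (18−15.25)²/15.25 = 2.1691
df = 2
p-value (upper-tail) = 0.33805
At α=0.1: p ≥ α → fail to reject H₀

reject H₀: no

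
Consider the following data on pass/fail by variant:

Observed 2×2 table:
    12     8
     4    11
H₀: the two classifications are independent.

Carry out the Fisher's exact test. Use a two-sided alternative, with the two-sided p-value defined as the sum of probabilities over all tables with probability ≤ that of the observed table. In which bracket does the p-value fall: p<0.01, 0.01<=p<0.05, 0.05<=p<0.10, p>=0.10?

Margins: r₁=20, r₂=15, c₁=16, c₂=19, n=35
p_obs = C(20,12)·C(15,4)/C(35,16); sum pmf over tables with pmf ≤ p_obs
p-value (two-sided) = 0.08656
→ bracket: 0.05<=p<0.10

p-value bracket: 0.05<=p<0.10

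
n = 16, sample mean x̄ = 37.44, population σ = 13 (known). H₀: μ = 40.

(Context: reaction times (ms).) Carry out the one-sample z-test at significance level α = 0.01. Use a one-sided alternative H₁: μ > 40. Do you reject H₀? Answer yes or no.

SE = σ/√n = 13/√16 = 3.2500
z = (x̄−μ₀)/SE = (37.44−40)/3.2500 = -0.7877
p-value (one-sided, H₁ greater) = 0.78456
At α=0.01: p ≥ α → fail to reject H₀

reject H₀: no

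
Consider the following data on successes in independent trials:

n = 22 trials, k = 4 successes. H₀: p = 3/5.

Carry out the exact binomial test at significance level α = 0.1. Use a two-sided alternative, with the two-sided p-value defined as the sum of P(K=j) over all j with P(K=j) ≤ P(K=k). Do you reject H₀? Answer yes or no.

Exact binomial: n=22, k=4, p₀=3/5=0.6000
P(X=j) = C(n,j)·p₀^j·(1−p₀)^(n−j); p = Σ P(X=j) over j with P(X=j) ≤ P(X=4)
p-value (two-sided) = 0.00009
At α=0.1: p < α → reject H₀

reject H₀: yes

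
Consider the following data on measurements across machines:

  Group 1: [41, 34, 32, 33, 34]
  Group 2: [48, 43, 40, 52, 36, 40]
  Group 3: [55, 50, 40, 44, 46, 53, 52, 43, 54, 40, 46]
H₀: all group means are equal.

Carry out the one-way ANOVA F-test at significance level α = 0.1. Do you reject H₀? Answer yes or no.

reject H₀: yes

Group means [34.80, 43.17, 47.55], grand mean 43.455
SSB = Σnᵢ(x̄ᵢ−x̄)² = 559.094; SSW = ΣΣ(x−x̄ᵢ)² = 528.361
MSB = 559.094/2 = 279.5470; MSW = 528.361/19 = 27.8085
F = MSB/MSW = 10.0526
df = (2, 19)
p-value (upper-tail) = 0.00105
At α=0.1: p < α → reject H₀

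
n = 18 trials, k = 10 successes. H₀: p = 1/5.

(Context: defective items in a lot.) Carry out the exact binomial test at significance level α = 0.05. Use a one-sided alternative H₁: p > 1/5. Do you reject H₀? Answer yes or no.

reject H₀: yes

Exact binomial: n=18, k=10, p₀=1/5=0.2000
P(X≥10) from Σ C(n,i)·p₀^i·(1−p₀)^(n−i)
p-value (one-sided, H₁ greater) = 0.00091
At α=0.05: p < α → reject H₀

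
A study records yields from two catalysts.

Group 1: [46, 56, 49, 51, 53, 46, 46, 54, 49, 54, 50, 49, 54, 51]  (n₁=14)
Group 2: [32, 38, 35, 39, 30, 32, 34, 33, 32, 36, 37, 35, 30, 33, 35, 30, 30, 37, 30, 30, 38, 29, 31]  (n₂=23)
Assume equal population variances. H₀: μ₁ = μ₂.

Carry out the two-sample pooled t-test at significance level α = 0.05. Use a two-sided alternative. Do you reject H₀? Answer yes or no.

x̄₁=50.571, s₁=3.298, n₁=14
x̄₂=33.304, s₂=3.125, n₂=23
s_p² = [13·3.298² + 22·3.125²]/35 = 10.1799
SE = √(s_p²·(1/14+1/23)) = 1.0815
t = (50.571−33.304)/1.0815 = 15.9652
df = 35
p-value (two-sided) = 0.00000
At α=0.05: p < α → reject H₀

reject H₀: yes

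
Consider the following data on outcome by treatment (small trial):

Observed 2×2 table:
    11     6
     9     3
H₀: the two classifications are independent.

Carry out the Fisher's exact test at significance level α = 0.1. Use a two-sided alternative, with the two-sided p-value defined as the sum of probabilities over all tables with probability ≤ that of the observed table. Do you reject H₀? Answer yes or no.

reject H₀: no

Margins: r₁=17, r₂=12, c₁=20, c₂=9, n=29
p_obs = C(17,11)·C(12,9)/C(29,20); sum pmf over tables with pmf ≤ p_obs
p-value (two-sided) = 0.69415
At α=0.1: p ≥ α → fail to reject H₀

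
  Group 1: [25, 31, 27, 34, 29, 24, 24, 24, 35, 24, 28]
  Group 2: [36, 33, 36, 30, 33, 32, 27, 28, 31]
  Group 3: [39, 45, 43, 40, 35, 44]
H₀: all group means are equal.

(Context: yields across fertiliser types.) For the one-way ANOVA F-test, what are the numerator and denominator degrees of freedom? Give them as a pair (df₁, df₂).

degrees of freedom = [2, 23]

k = 3 groups, N = 26 total
df = (k−1, N−k) = (3−1, 26−3) = (2, 23)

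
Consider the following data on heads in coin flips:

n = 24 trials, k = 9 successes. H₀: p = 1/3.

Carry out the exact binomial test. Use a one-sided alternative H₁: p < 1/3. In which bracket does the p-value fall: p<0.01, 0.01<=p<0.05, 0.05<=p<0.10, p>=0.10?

p-value bracket: p>=0.10

Exact binomial: n=24, k=9, p₀=1/3=0.3333
P(X≤9) from Σ C(n,i)·p₀^i·(1−p₀)^(n−i)
p-value (one-sided, H₁ less) = 0.74617
→ bracket: p>=0.10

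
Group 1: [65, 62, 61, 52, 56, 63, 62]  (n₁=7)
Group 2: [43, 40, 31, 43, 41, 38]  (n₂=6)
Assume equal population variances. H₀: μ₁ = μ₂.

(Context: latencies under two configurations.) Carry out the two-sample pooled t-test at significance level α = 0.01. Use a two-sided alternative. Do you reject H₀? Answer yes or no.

x̄₁=60.143, s₁=4.525, n₁=7
x̄₂=39.333, s₂=4.502, n₂=6
s_p² = [6·4.525² + 5·4.502²]/11 = 20.3810
SE = √(s_p²·(1/7+1/6)) = 2.5117
t = (60.143−39.333)/2.5117 = 8.2852
df = 11
p-value (two-sided) = 0.00000
At α=0.01: p < α → reject H₀

reject H₀: yes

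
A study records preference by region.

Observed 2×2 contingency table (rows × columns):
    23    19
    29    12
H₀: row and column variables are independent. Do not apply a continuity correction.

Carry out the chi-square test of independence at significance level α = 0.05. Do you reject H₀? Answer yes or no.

Row totals [42, 41], col totals [52, 31], n=83
χ² = (23−26.31)²/26.31 + (19−15.69)²/15.69 + (29−25.69)²/25.69 + (12−15.31)²/15.31 = 2.2612
df = 1
p-value (upper-tail) = 0.13265
At α=0.05: p ≥ α → fail to reject H₀

reject H₀: no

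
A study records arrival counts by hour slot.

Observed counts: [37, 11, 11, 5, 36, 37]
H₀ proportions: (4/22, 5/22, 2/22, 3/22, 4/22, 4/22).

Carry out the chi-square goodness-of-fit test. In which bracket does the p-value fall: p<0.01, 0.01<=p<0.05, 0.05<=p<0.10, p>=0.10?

p-value bracket: p<0.01

n = 137; E_i = n·p_i = [24.91, 31.14, 12.45, 18.68, 24.91, 24.91]
χ² = (37−24.91)²/24.91 + (11−31.14)²/31.14 + (11−12.45)²/12.45 + (5−18.68)²/18.68 + (36−24.91)²/24.91 + (37−24.91)²/24.91 = 39.8886
df = 5
p-value (upper-tail) = 0.00000
→ bracket: p<0.01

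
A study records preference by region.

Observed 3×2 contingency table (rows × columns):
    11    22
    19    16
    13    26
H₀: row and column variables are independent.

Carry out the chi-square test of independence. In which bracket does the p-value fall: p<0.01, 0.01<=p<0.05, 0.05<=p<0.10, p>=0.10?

Row totals [33, 35, 39], col totals [43, 64], n=107
χ² = (11−13.26)²/13.26 + (22−19.74)²/19.74 + (19−14.07)²/14.07 + (16−20.93)²/20.93 + (13−15.67)²/15.67 + (26−23.33)²/23.33 = 4.3013
df = 2
p-value (upper-tail) = 0.11641
→ bracket: p>=0.10

p-value bracket: p>=0.10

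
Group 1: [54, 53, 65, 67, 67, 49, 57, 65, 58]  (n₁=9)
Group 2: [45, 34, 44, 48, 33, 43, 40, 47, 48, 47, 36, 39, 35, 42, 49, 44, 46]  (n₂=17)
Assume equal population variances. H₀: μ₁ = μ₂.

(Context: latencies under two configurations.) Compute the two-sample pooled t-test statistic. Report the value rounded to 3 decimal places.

test statistic = 7.136

x̄₁=59.444, s₁=6.747, n₁=9
x̄₂=42.353, s₂=5.279, n₂=17
s_p² = [8·6.747² + 16·5.279²]/24 = 33.7544
SE = √(s_p²·(1/9+1/17)) = 2.3950
t = (59.444−42.353)/2.3950 = 7.1363
df = 24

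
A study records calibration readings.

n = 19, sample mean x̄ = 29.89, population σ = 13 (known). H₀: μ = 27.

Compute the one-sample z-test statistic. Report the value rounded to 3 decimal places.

test statistic = 0.969

SE = σ/√n = 13/√19 = 2.9824
z = (x̄−μ₀)/SE = (29.89−27)/2.9824 = 0.9690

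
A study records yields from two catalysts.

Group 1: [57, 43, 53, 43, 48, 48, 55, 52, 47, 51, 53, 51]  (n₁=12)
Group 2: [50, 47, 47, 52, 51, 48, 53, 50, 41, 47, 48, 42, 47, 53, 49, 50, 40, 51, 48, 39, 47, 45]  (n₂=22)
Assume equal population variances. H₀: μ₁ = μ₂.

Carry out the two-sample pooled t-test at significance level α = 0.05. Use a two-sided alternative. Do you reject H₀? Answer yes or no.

x̄₁=50.083, s₁=4.400, n₁=12
x̄₂=47.500, s₂=3.997, n₂=22
s_p² = [11·4.400² + 21·3.997²]/32 = 17.1380
SE = √(s_p²·(1/12+1/22)) = 1.4857
t = (50.083−47.500)/1.4857 = 1.7389
df = 32
p-value (two-sided) = 0.09167
At α=0.05: p ≥ α → fail to reject H₀

reject H₀: no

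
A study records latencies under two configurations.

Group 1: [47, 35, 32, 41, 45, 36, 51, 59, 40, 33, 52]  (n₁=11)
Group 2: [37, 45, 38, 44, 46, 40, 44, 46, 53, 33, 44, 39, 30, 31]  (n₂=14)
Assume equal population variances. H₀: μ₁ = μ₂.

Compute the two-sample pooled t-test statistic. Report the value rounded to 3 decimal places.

test statistic = 0.690

x̄₁=42.818, s₁=8.761, n₁=11
x̄₂=40.714, s₂=6.510, n₂=14
s_p² = [10·8.761² + 13·6.510²]/23 = 57.3258
SE = √(s_p²·(1/11+1/14)) = 3.0506
t = (42.818−40.714)/3.0506 = 0.6897
df = 23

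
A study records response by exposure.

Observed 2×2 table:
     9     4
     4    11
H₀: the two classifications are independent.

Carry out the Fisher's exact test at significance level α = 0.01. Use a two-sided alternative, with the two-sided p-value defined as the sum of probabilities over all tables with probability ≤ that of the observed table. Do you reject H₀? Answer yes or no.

reject H₀: no

Margins: r₁=13, r₂=15, c₁=13, c₂=15, n=28
p_obs = C(13,9)·C(15,4)/C(28,13); sum pmf over tables with pmf ≤ p_obs
p-value (two-sided) = 0.05571
At α=0.01: p ≥ α → fail to reject H₀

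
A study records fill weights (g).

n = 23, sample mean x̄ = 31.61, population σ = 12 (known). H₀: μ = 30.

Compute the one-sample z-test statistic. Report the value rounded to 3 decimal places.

SE = σ/√n = 12/√23 = 2.5022
z = (x̄−μ₀)/SE = (31.61−30)/2.5022 = 0.6434

test statistic = 0.643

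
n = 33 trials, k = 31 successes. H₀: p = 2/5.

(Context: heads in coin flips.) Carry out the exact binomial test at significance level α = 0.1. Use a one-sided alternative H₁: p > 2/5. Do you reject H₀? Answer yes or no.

reject H₀: yes

Exact binomial: n=33, k=31, p₀=2/5=0.4000
P(X≥31) from Σ C(n,i)·p₀^i·(1−p₀)^(n−i)
p-value (one-sided, H₁ greater) = 0.00000
At α=0.1: p < α → reject H₀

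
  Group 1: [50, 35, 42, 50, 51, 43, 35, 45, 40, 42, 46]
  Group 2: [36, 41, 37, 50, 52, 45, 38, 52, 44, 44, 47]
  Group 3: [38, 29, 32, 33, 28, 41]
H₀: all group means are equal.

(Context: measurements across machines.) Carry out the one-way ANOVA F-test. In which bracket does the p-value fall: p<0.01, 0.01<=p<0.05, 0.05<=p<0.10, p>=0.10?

p-value bracket: p<0.01

Group means [43.55, 44.18, 33.50], grand mean 41.643
SSB = Σnᵢ(x̄ᵢ−x̄)² = 508.565; SSW = ΣΣ(x−x̄ᵢ)² = 771.864
MSB = 508.565/2 = 254.2825; MSW = 771.864/25 = 30.8745
F = MSB/MSW = 8.2360
df = (2, 25)
p-value (upper-tail) = 0.00179
→ bracket: p<0.01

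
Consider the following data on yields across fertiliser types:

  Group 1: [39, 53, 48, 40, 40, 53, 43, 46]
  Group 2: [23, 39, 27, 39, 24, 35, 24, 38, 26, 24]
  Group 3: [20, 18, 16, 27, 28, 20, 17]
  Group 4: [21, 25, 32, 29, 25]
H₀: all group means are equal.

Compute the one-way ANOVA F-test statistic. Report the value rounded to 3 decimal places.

test statistic = 24.548

Group means [45.25, 29.90, 20.86, 26.40], grand mean 31.300
SSB = Σnᵢ(x̄ᵢ−x̄)² = 2459.843; SSW = ΣΣ(x−x̄ᵢ)² = 868.457
MSB = 2459.843/3 = 819.9476; MSW = 868.457/26 = 33.4022
F = MSB/MSW = 24.5477
df = (3, 26)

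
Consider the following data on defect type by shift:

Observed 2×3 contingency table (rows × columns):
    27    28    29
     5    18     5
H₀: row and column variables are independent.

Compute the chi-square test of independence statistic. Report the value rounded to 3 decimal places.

Row totals [84, 28], col totals [32, 46, 34], n=112
χ² = (27−24.00)²/24.00 + (28−34.50)²/34.50 + (29−25.50)²/25.50 + (5−8.00)²/8.00 + (18−11.50)²/11.50 + (5−8.50)²/8.50 = 8.3201
df = 2

test statistic = 8.320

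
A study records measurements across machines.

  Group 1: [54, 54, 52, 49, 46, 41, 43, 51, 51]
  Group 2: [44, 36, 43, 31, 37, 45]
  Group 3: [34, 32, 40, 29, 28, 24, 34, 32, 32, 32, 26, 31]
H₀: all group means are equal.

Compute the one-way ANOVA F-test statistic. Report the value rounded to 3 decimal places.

test statistic = 37.846

Group means [49.00, 39.33, 31.17], grand mean 38.926
SSB = Σnᵢ(x̄ᵢ−x̄)² = 1636.852; SSW = ΣΣ(x−x̄ᵢ)² = 519.000
MSB = 1636.852/2 = 818.4259; MSW = 519.000/24 = 21.6250
F = MSB/MSW = 37.8463
df = (2, 24)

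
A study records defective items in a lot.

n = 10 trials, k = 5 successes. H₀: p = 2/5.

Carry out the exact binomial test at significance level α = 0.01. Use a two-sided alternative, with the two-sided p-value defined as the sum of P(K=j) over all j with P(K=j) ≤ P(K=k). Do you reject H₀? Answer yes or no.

reject H₀: no

Exact binomial: n=10, k=5, p₀=2/5=0.4000
P(X=j) = C(n,j)·p₀^j·(1−p₀)^(n−j); p = Σ P(X=j) over j with P(X=j) ≤ P(X=5)
p-value (two-sided) = 0.53419
At α=0.01: p ≥ α → fail to reject H₀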